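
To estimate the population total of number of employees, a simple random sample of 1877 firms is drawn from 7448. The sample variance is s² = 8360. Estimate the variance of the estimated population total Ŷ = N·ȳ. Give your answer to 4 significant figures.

Var(Ŷ) = N²·Var(ȳ) = N²·(1 − n/N)·s²/n.
f = 1877/7448 = 0.25201396; Var(ȳ) = 0.74798604·8360/1877 = 3.3314668.
Var(Ŷ) = 7448² · 3.3314668 = 1.8480547 × 10^8.

1.848 × 10^8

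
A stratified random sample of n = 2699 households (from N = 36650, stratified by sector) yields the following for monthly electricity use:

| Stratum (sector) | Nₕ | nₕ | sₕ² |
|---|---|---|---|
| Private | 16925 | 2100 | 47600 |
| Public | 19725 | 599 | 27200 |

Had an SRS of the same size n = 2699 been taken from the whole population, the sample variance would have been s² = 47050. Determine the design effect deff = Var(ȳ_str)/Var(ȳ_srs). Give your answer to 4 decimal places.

Var(ȳ_str) = Σ Wₕ²(1−fₕ)sₕ²/nₕ with Wₕ = Nₕ/36650:
  Private: (16925/36650)²·(1−2100/16925)·47600/2100 = 4.2341192
  Public: (19725/36650)²·(1−599/19725)·27200/599 = 12.753673
  → Var(ȳ_str) = 16.987792.
Var(ȳ_srs) = (1 − 2699/36650)·47050/2699 = 16.148617.
deff = 16.987792 / 16.148617 = 1.0520.

1.0520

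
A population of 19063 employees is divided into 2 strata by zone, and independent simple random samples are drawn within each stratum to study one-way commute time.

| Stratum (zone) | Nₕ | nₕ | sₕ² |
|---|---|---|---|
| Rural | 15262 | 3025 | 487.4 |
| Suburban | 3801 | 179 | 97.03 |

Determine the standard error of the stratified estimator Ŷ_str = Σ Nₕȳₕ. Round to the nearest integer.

Var(Ŷ_str) = Σₕ Nₕ²(1 − fₕ)sₕ²/nₕ.
Rural: 15262²·(1 − 3025/15262)·487.4/3025 = 3.0091688 × 10^7.
Suburban: 3801²·(1 − 179/3801)·97.03/179 = 7.4627573 × 10^6.
Sum = 3.7554445 × 10^7.
SE = √(3.7554445 × 10^7) = 6128.

6128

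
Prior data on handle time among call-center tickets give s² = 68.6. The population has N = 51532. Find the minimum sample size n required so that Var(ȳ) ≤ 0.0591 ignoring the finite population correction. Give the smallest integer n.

1161

Without fpc, n₀ = s²/D = 68.6/0.0591 = 1160.7445.
Rounding up, n = 1161.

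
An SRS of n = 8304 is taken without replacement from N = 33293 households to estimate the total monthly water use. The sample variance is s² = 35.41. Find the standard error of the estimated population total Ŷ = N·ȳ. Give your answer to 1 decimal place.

1883.5

Var(Ŷ) = N²·Var(ȳ) = N²·(1 − n/N)·s²/n.
f = 8304/33293 = 0.24942180; Var(ȳ) = 0.75057820·35.41/8304 = 0.0032006231.
Var(Ŷ) = 33293² · 0.0032006231 = 3.547647 × 10^6.
SE(Ŷ) = √(3.547647 × 10^6) = 1883.5.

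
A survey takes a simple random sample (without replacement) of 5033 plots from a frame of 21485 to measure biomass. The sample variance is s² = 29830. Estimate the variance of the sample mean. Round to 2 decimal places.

Under SRS without replacement, Var(ȳ) = (1 − f)·s²/n with f = n/N = 5033/21485 = 0.23425646.
Var(ȳ) = (1 − 0.23425646)·29830/5033 = 0.76574354·5.9268826 = 4.5384721.

4.54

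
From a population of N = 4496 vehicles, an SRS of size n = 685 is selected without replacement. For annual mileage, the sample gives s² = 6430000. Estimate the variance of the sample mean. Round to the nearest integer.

Under SRS without replacement, Var(ȳ) = (1 − f)·s²/n with f = n/N = 685/4496 = 0.15235765.
Var(ȳ) = (1 − 0.15235765)·6430000/685 = 0.84764235·9386.8613 = 7956.7012.

7957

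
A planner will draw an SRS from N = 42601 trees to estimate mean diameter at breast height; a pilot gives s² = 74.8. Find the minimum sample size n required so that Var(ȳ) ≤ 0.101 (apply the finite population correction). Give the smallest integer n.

Without fpc, n₀ = s²/D = 74.8/0.101 = 740.5941.
With fpc, (1 − n/N)·s²/n ≤ D requires n ≥ n₀/(1 + n₀/N) = 740.5941/(1 + 740.5941/42601) = 727.9393.
Rounding up, n = 728.

728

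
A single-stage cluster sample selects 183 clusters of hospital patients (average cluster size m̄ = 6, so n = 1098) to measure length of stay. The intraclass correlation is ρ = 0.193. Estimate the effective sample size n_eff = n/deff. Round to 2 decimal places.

558.78

deff = 1 + (6 − 1)·0.193 = 1 + 0.965 = 1.965.
n_eff = 1098 / 1.965 = 558.78.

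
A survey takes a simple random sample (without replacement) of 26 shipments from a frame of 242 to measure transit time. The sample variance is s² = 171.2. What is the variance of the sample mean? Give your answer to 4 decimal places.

5.8772

Under SRS without replacement, Var(ȳ) = (1 − f)·s²/n with f = n/N = 26/242 = 0.10743802.
Var(ȳ) = (1 − 0.10743802)·171.2/26 = 0.89256198·6.5846154 = 5.8771774.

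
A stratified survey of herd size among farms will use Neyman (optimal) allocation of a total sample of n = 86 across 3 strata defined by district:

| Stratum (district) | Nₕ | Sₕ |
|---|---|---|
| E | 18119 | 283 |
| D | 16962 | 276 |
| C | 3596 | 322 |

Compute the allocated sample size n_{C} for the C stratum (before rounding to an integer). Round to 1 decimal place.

9.1

Neyman allocation: nₕ = n·NₕSₕ / Σⱼ NⱼSⱼ.
Σ NⱼSⱼ = 18119·283 + 16962·276 + 3596·322 = 1.0967101 × 10^7.
n_{C} = 86·3596·322 / (1.0967101 × 10^7) = 9.1.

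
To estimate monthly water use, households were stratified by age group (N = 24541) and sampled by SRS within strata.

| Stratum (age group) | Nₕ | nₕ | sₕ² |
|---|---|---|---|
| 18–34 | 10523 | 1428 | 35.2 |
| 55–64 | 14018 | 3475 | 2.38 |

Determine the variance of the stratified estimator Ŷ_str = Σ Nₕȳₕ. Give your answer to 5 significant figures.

2.4604 × 10^6

Var(Ŷ_str) = Σₕ Nₕ²(1 − fₕ)sₕ²/nₕ.
18–34: 10523²·(1 − 1428/10523)·35.2/1428 = 2.3591564 × 10^6.
55–64: 14018²·(1 − 3475/14018)·2.38/3475 = 101221.42.
Sum = 2.4603778 × 10^6.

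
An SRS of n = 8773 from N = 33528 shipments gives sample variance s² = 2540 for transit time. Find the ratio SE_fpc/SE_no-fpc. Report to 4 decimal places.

f = n/N = 8773/33528 = 0.26166189.
SE_no-fpc = √(s²/n) = 0.53807497; SE_fpc = √((1−f)s²/n) = 0.46234955.
Ratio = √(1−f) = 0.85926603.

0.8593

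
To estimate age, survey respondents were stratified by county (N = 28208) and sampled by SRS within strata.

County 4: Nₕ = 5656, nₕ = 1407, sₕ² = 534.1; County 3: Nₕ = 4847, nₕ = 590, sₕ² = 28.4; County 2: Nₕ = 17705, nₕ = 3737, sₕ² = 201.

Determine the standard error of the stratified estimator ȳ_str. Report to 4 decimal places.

Var(ȳ_str) = Σₕ Wₕ²(1 − fₕ)sₕ²/nₕ with Wₕ = Nₕ/N, N = 28208.
County 4: Wₕ = 0.20051049; term = 0.20051049²·(1 − 0.24876238)·534.1/1407 = 0.011465157.
County 3: Wₕ = 0.17183069; term = 0.17183069²·(1 − 0.12172478)·28.4/590 = 0.0012482409.
County 2: Wₕ = 0.62765882; term = 0.62765882²·(1 − 0.21107032)·201/3737 = 0.016717007.
Sum = 0.029430405.
SE = √(0.029430405) = 0.1716.

0.1716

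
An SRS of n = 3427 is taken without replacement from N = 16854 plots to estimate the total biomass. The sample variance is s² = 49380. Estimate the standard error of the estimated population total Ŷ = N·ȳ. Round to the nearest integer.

57103

Var(Ŷ) = N²·Var(ȳ) = N²·(1 − n/N)·s²/n.
f = 3427/16854 = 0.20333452; Var(ȳ) = 0.79666548·49380/3427 = 11.479236.
Var(Ŷ) = 16854² · 11.479236 = 3.260761 × 10^9.
SE(Ŷ) = √(3.260761 × 10^9) = 57103.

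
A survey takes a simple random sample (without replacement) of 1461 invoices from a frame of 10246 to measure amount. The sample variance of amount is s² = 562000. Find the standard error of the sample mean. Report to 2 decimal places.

18.16

Under SRS without replacement, Var(ȳ) = (1 − f)·s²/n with f = n/N = 1461/10246 = 0.14259223.
Var(ȳ) = (1 − 0.14259223)·562000/1461 = 0.85740777·384.66804 = 329.81736.
SE(ȳ) = √(329.81736) = 18.16.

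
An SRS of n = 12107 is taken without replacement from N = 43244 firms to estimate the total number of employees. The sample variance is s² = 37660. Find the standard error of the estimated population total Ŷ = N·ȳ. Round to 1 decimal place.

64717.7

Var(Ŷ) = N²·Var(ȳ) = N²·(1 − n/N)·s²/n.
f = 12107/43244 = 0.27996948; Var(ȳ) = 0.72003052·37660/12107 = 2.2397249.
Var(Ŷ) = 43244² · 2.2397249 = 4.1883831 × 10^9.
SE(Ŷ) = √(4.1883831 × 10^9) = 64717.7.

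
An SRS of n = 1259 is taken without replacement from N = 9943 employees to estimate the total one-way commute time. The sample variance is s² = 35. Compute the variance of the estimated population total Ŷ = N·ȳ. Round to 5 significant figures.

2.4004 × 10^6

Var(Ŷ) = N²·Var(ȳ) = N²·(1 − n/N)·s²/n.
f = 1259/9943 = 0.12662174; Var(ȳ) = 0.87337826·35/1259 = 0.024279777.
Var(Ŷ) = 9943² · 0.024279777 = 2.4003776 × 10^6.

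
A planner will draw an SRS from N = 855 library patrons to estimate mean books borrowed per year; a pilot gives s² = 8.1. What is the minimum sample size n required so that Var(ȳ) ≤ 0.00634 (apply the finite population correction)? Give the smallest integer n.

Without fpc, n₀ = s²/D = 8.1/0.00634 = 1277.6025.
With fpc, (1 − n/N)·s²/n ≤ D requires n ≥ n₀/(1 + n₀/N) = 1277.6025/(1 + 1277.6025/855) = 512.2146.
Rounding up, n = 513.

513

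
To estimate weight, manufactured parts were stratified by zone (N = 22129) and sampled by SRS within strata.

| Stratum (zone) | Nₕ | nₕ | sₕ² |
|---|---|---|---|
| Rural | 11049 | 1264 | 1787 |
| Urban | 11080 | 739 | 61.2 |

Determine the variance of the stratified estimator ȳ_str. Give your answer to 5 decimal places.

Var(ȳ_str) = Σₕ Wₕ²(1 − fₕ)sₕ²/nₕ with Wₕ = Nₕ/N, N = 22129.
Rural: Wₕ = 0.49929956; term = 0.49929956²·(1 − 0.11439949)·1787/1264 = 0.31213158.
Urban: Wₕ = 0.50070044; term = 0.50070044²·(1 − 0.06669675)·61.2/739 = 0.019376963.
Sum = 0.33150854.

0.33151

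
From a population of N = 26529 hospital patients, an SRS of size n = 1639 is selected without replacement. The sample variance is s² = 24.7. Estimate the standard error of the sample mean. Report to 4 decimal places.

Under SRS without replacement, Var(ȳ) = (1 − f)·s²/n with f = n/N = 1639/26529 = 0.06178145.
Var(ȳ) = (1 − 0.06178145)·24.7/1639 = 0.93821855·0.015070165 = 0.014139108.
SE(ȳ) = √(0.014139108) = 0.1189.

0.1189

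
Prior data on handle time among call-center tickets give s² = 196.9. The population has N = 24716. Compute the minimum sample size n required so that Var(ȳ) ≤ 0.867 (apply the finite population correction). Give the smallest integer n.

226

Without fpc, n₀ = s²/D = 196.9/0.867 = 227.1050.
With fpc, (1 − n/N)·s²/n ≤ D requires n ≥ n₀/(1 + n₀/N) = 227.1050/(1 + 227.1050/24716) = 225.0372.
Rounding up, n = 226.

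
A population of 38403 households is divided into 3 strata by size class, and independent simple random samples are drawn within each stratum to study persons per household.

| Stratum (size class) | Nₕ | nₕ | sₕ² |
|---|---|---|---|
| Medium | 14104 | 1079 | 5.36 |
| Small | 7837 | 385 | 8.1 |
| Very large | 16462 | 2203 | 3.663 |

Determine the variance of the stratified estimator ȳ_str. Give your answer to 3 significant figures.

Var(ȳ_str) = Σₕ Wₕ²(1 − fₕ)sₕ²/nₕ with Wₕ = Nₕ/N, N = 38403.
Medium: Wₕ = 0.36726297; term = 0.36726297²·(1 − 0.07650312)·5.36/1079 = 6.1877545 × 10^-4.
Small: Wₕ = 0.20407260; term = 0.20407260²·(1 − 0.04912594)·8.1/385 = 8.3313749 × 10^-4.
Very large: Wₕ = 0.42866443; term = 0.42866443²·(1 − 0.13382335)·3.663/2203 = 2.6464505 × 10^-4.
Sum = 0.001716558.

0.00172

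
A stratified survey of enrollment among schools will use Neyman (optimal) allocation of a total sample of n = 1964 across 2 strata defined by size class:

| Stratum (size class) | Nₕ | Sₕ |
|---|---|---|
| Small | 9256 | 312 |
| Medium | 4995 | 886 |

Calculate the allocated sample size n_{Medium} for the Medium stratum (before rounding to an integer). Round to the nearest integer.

Neyman allocation: nₕ = n·NₕSₕ / Σⱼ NⱼSⱼ.
Σ NⱼSⱼ = 9256·312 + 4995·886 = 7.313442 × 10^6.
n_{Medium} = 1964·4995·886 / (7.313442 × 10^6) = 1188.

1188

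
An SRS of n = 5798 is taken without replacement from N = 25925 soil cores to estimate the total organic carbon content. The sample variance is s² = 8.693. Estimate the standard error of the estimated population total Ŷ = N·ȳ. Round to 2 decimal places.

Var(Ŷ) = N²·Var(ȳ) = N²·(1 − n/N)·s²/n.
f = 5798/25925 = 0.22364513; Var(ȳ) = 0.77635487·8.693/5798 = 0.0011639967.
Var(Ŷ) = 25925² · 0.0011639967 = 782328.73.
SE(Ŷ) = √(782328.73) = 884.49.

884.49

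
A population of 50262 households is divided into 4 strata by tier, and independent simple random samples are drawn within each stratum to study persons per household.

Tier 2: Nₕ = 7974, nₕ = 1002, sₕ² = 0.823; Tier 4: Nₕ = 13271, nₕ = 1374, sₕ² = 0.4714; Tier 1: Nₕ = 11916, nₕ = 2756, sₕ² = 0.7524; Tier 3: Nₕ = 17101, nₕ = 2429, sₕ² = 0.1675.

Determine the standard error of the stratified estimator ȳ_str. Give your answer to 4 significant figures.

Var(ȳ_str) = Σₕ Wₕ²(1 − fₕ)sₕ²/nₕ with Wₕ = Nₕ/N, N = 50262.
Tier 2: Wₕ = 0.15864868; term = 0.15864868²·(1 − 0.12565839)·0.823/1002 = 1.8075328 × 10^-5.
Tier 4: Wₕ = 0.26403645; term = 0.26403645²·(1 − 0.10353402)·0.4714/1374 = 2.1441957 × 10^-5.
Tier 1: Wₕ = 0.23707771; term = 0.23707771²·(1 − 0.23128567)·0.7524/2756 = 1.1795491 × 10^-5.
Tier 3: Wₕ = 0.34023716; term = 0.34023716²·(1 − 0.14203848)·0.1675/2429 = 6.8488648 × 10^-6.
Sum = 5.8161641 × 10^-5.
SE = √(5.8161641 × 10^-5) = 0.007626.

0.007626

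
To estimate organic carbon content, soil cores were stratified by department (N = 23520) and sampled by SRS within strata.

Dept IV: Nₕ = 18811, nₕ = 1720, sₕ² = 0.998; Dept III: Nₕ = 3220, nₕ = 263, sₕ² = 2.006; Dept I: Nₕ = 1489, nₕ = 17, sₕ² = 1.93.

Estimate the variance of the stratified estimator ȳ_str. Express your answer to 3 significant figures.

Var(ȳ_str) = Σₕ Wₕ²(1 − fₕ)sₕ²/nₕ with Wₕ = Nₕ/N, N = 23520.
Dept IV: Wₕ = 0.79978741; term = 0.79978741²·(1 − 0.09143586)·0.998/1720 = 3.3721495 × 10^-4.
Dept III: Wₕ = 0.13690476; term = 0.13690476²·(1 − 0.08167702)·2.006/263 = 1.3128277 × 10^-4.
Dept I: Wₕ = 0.06330782; term = 0.06330782²·(1 − 0.01141706)·1.93/17 = 4.4981741 × 10^-4.
Sum = 9.1831513 × 10^-4.

9.18 × 10^-4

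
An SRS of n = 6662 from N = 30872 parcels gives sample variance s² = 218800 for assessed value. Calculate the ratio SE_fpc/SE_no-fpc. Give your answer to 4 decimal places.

0.8856

f = n/N = 6662/30872 = 0.21579425.
SE_no-fpc = √(s²/n) = 5.7308804; SE_fpc = √((1−f)s²/n) = 5.0750036.
Ratio = √(1−f) = 0.88555392.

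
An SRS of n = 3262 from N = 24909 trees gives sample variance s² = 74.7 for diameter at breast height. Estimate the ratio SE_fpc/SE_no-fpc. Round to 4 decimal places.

0.9322

f = n/N = 3262/24909 = 0.13095668.
SE_no-fpc = √(s²/n) = 0.15132766; SE_fpc = √((1−f)s²/n) = 0.14107142.
Ratio = √(1−f) = 0.93222493.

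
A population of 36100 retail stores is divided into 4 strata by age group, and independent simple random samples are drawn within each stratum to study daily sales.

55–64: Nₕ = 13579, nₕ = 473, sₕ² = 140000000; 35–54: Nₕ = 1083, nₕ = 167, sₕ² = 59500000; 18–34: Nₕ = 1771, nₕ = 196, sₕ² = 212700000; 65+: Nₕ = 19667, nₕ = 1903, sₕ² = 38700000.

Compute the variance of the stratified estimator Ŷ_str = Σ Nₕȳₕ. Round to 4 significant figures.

6.316 × 10^13

Var(Ŷ_str) = Σₕ Nₕ²(1 − fₕ)sₕ²/nₕ.
55–64: 13579²·(1 − 473/13579)·140000000/473 = 5.2675037 × 10^13.
35–54: 1083²·(1 − 167/1083)·59500000/167 = 3.534471 × 10^11.
18–34: 1771²·(1 − 196/1771)·212700000/196 = 3.0269869 × 10^12.
65+: 19667²·(1 − 1903/19667)·38700000/1903 = 7.1047869 × 10^12.
Sum = 6.3160258 × 10^13.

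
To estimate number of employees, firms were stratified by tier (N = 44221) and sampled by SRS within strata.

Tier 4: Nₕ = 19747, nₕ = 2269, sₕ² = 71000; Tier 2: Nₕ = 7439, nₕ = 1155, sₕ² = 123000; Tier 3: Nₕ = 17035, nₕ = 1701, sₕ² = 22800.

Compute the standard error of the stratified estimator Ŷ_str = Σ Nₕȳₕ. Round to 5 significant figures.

138850

Var(Ŷ_str) = Σₕ Nₕ²(1 − fₕ)sₕ²/nₕ.
Tier 4: 19747²·(1 − 2269/19747)·71000/2269 = 1.0799825 × 10^10.
Tier 2: 7439²·(1 − 1155/7439)·123000/1155 = 4.9782174 × 10^9.
Tier 3: 17035²·(1 − 1701/17035)·22800/1701 = 3.5012904 × 10^9.
Sum = 1.9279333 × 10^10.
SE = √(1.9279333 × 10^10) = 138850.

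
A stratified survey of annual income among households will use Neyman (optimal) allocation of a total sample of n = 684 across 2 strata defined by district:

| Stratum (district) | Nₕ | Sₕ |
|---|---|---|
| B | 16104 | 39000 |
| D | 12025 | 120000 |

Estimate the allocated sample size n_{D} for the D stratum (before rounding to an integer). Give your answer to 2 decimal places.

Neyman allocation: nₕ = n·NₕSₕ / Σⱼ NⱼSⱼ.
Σ NⱼSⱼ = 16104·39000 + 12025·120000 = 2.071056 × 10^9.
n_{D} = 684·12025·120000 / (2.071056 × 10^9) = 476.57.

476.57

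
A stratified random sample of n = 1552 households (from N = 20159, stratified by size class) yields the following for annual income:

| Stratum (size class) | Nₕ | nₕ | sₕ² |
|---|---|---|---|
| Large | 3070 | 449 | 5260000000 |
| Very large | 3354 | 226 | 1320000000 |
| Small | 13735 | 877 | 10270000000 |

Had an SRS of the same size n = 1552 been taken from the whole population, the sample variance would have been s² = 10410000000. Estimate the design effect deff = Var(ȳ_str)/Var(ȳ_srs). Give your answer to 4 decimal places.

0.8838

Var(ȳ_str) = Σ Wₕ²(1−fₕ)sₕ²/nₕ with Wₕ = Nₕ/20159:
  Large: (3070/20159)²·(1−449/3070)·5260000000/449 = 231956.65
  Very large: (3354/20159)²·(1−226/3354)·1320000000/226 = 150784.72
  Small: (13735/20159)²·(1−877/13735)·10270000000/877 = 5.0890295 × 10^6
  → Var(ȳ_str) = 5.4717709 × 10^6.
Var(ȳ_srs) = (1 − 1552/20159)·10410000000/1552 = 6.1910796 × 10^6.
deff = (5.4717709 × 10^6) / (6.1910796 × 10^6) = 0.8838.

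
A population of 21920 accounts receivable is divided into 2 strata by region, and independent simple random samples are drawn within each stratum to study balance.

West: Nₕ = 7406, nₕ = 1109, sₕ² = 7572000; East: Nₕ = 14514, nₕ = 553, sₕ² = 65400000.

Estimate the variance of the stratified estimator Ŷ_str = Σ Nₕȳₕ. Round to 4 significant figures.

2.428 × 10^13

Var(Ŷ_str) = Σₕ Nₕ²(1 − fₕ)sₕ²/nₕ.
West: 7406²·(1 − 1109/7406)·7572000/1109 = 3.1841716 × 10^11.
East: 14514²·(1 − 553/14514)·65400000/553 = 2.3963832 × 10^13.
Sum = 2.4282249 × 10^13.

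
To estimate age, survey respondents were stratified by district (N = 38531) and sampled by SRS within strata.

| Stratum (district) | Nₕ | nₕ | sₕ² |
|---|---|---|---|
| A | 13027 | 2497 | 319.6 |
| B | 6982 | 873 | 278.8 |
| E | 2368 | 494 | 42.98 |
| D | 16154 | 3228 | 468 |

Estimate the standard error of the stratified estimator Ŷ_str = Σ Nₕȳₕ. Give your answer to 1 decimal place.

7863.7

Var(Ŷ_str) = Σₕ Nₕ²(1 − fₕ)sₕ²/nₕ.
A: 13027²·(1 − 2497/13027)·319.6/2497 = 1.7557433 × 10^7.
B: 6982²·(1 − 873/6982)·278.8/873 = 1.3621612 × 10^7.
E: 2368²·(1 − 494/2368)·42.98/494 = 386091.95.
D: 16154²·(1 − 3228/16154)·468/3228 = 3.0273076 × 10^7.
Sum = 6.1838213 × 10^7.
SE = √(6.1838213 × 10^7) = 7863.7.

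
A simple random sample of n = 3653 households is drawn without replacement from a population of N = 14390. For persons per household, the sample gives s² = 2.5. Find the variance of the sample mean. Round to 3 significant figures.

Under SRS without replacement, Var(ȳ) = (1 − f)·s²/n with f = n/N = 3653/14390 = 0.25385685.
Var(ȳ) = (1 − 0.25385685)·2.5/3653 = 0.74614315·6.8436901 × 10^-4 = 5.1063725 × 10^-4.

5.11 × 10^-4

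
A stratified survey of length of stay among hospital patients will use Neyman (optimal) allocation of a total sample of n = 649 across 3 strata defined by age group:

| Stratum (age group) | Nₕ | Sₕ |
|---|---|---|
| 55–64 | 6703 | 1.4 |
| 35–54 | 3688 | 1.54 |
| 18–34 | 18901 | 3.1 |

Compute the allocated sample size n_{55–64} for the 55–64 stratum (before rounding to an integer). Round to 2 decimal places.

Neyman allocation: nₕ = n·NₕSₕ / Σⱼ NⱼSⱼ.
Σ NⱼSⱼ = 6703·1.4 + 3688·1.54 + 18901·3.1 = 73656.82.
n_{55–64} = 649·6703·1.4 / 73656.82 = 82.69.

82.69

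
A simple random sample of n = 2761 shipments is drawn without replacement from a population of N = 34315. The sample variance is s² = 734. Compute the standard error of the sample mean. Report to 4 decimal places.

Under SRS without replacement, Var(ȳ) = (1 − f)·s²/n with f = n/N = 2761/34315 = 0.08046044.
Var(ȳ) = (1 − 0.08046044)·734/2761 = 0.91953956·0.26584571 = 0.24445565.
SE(ȳ) = √(0.24445565) = 0.4944.

0.4944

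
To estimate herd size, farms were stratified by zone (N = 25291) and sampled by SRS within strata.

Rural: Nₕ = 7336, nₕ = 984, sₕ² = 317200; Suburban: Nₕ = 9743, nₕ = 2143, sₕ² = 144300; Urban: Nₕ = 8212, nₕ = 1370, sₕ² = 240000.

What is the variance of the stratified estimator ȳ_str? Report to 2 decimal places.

Var(ȳ_str) = Σₕ Wₕ²(1 − fₕ)sₕ²/nₕ with Wₕ = Nₕ/N, N = 25291.
Rural: Wₕ = 0.29006366; term = 0.29006366²·(1 − 0.13413304)·317200/984 = 23.484206.
Suburban: Wₕ = 0.38523585; term = 0.38523585²·(1 − 0.21995279)·144300/2143 = 7.7950419.
Urban: Wₕ = 0.32470049; term = 0.32470049²·(1 − 0.16682903)·240000/1370 = 15.388301.
Sum = 46.667549.

46.67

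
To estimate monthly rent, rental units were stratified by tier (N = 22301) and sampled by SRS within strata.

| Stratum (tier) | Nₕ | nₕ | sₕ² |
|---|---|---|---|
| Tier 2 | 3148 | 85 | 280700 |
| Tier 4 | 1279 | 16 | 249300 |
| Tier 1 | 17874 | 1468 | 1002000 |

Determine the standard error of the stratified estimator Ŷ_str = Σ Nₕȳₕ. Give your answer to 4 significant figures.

Var(Ŷ_str) = Σₕ Nₕ²(1 − fₕ)sₕ²/nₕ.
Tier 2: 3148²·(1 − 85/3148)·280700/85 = 3.1842357 × 10^10.
Tier 4: 1279²·(1 − 16/1279)·249300/16 = 2.5169593 × 10^10.
Tier 1: 17874²·(1 − 1468/17874)·1002000/1468 = 2.0015485 × 10^11.
Sum = 2.571668 × 10^11.
SE = √(2.571668 × 10^11) = 507100.

507100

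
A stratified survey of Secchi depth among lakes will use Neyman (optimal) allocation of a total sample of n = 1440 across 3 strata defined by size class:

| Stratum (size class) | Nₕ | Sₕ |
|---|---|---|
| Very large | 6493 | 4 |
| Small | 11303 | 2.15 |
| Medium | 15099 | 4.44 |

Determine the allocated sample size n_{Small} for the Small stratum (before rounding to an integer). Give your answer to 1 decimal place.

Neyman allocation: nₕ = n·NₕSₕ / Σⱼ NⱼSⱼ.
Σ NⱼSⱼ = 6493·4 + 11303·2.15 + 15099·4.44 = 117313.01.
n_{Small} = 1440·11303·2.15 / 117313.01 = 298.3.

298.3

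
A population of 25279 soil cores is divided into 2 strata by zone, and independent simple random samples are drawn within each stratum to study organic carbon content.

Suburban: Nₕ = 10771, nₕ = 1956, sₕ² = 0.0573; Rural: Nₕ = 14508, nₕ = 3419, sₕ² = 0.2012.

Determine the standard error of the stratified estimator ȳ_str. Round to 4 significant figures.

Var(ȳ_str) = Σₕ Wₕ²(1 − fₕ)sₕ²/nₕ with Wₕ = Nₕ/N, N = 25279.
Suburban: Wₕ = 0.42608489; term = 0.42608489²·(1 − 0.18159874)·0.0573/1956 = 4.3525557 × 10^-6.
Rural: Wₕ = 0.57391511; term = 0.57391511²·(1 − 0.23566308)·0.2012/3419 = 1.4815251 × 10^-5.
Sum = 1.9167807 × 10^-5.
SE = √(1.9167807 × 10^-5) = 0.004378.

0.004378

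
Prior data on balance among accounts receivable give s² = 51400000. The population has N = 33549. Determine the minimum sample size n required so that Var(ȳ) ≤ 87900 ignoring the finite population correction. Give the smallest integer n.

Without fpc, n₀ = s²/D = 51400000/87900 = 584.7554.
Rounding up, n = 585.

585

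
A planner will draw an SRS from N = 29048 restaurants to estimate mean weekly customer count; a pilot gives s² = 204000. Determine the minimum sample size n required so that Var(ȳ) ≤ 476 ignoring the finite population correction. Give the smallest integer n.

Without fpc, n₀ = s²/D = 204000/476 = 428.5714.
Rounding up, n = 429.

429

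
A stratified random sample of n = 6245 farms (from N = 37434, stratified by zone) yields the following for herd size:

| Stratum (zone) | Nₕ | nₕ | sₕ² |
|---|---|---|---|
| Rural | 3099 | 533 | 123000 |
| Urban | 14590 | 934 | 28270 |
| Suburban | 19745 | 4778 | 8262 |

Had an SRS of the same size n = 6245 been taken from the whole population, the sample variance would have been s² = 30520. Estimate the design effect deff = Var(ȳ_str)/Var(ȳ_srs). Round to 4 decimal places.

1.4681

Var(ȳ_str) = Σ Wₕ²(1−fₕ)sₕ²/nₕ with Wₕ = Nₕ/37434:
  Rural: (3099/37434)²·(1−533/3099)·123000/533 = 1.3095547
  Urban: (14590/37434)²·(1−934/14590)·28270/934 = 4.3035342
  Suburban: (19745/37434)²·(1−4778/19745)·8262/4778 = 0.36466868
  → Var(ȳ_str) = 5.9777576.
Var(ȳ_srs) = (1 − 6245/37434)·30520/6245 = 4.0718081.
deff = 5.9777576 / 4.0718081 = 1.4681.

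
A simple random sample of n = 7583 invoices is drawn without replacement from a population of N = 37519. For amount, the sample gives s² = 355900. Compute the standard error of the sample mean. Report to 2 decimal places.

6.12

Under SRS without replacement, Var(ȳ) = (1 − f)·s²/n with f = n/N = 7583/37519 = 0.20211093.
Var(ȳ) = (1 − 0.20211093)·355900/7583 = 0.79788907·46.933931 = 37.448071.
SE(ȳ) = √(37.448071) = 6.12.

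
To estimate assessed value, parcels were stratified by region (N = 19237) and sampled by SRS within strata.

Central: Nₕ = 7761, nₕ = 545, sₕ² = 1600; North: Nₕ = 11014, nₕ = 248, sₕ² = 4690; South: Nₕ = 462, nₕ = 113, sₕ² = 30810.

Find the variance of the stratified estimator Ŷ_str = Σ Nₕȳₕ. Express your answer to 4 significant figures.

2.451 × 10^9

Var(Ŷ_str) = Σₕ Nₕ²(1 − fₕ)sₕ²/nₕ.
Central: 7761²·(1 − 545/7761)·1600/545 = 1.6441358 × 10^8.
North: 11014²·(1 − 248/11014)·4690/248 = 2.2424389 × 10^9.
South: 462²·(1 − 113/462)·30810/113 = 4.3962325 × 10^7.
Sum = 2.4508148 × 10^9.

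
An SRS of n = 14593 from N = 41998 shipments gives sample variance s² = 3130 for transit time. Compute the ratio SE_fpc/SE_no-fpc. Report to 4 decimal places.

0.8078

f = n/N = 14593/41998 = 0.34746893.
SE_no-fpc = √(s²/n) = 0.46312676; SE_fpc = √((1−f)s²/n) = 0.374111.
Ratio = √(1−f) = 0.80779395.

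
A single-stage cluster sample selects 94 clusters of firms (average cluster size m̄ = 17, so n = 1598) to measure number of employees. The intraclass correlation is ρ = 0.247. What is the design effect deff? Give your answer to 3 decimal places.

4.952

deff = 1 + (17 − 1)·0.247 = 1 + 3.952 = 4.952.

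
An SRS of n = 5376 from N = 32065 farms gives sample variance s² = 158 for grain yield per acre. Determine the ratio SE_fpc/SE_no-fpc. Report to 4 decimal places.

f = n/N = 5376/32065 = 0.16765944.
SE_no-fpc = √(s²/n) = 0.17143477; SE_fpc = √((1−f)s²/n) = 0.15640457.
Ratio = √(1−f) = 0.91232700.

0.9123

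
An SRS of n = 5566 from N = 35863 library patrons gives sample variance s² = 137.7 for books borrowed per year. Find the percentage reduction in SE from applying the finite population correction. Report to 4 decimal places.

8.0871

f = n/N = 5566/35863 = 0.15520174.
SE_no-fpc = √(s²/n) = 0.15728792; SE_fpc = √((1−f)s²/n) = 0.1445679.
Ratio = √(1−f) = 0.91912908. Reduction = 100·(1 − 0.91912908) = 8.0871%.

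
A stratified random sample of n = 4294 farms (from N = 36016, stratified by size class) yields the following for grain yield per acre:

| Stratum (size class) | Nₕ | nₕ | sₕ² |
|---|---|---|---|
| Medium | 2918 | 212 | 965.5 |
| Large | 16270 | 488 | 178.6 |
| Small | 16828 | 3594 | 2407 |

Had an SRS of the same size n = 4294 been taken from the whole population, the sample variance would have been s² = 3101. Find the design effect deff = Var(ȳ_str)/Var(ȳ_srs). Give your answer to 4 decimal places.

Var(ȳ_str) = Σ Wₕ²(1−fₕ)sₕ²/nₕ with Wₕ = Nₕ/36016:
  Medium: (2918/36016)²·(1−212/2918)·965.5/212 = 0.027722893
  Large: (16270/36016)²·(1−488/16270)·178.6/488 = 0.072446977
  Small: (16828/36016)²·(1−3594/16828)·2407/3594 = 0.11498222
  → Var(ȳ_str) = 0.21515209.
Var(ȳ_srs) = (1 − 4294/36016)·3101/4294 = 0.63606985.
deff = 0.21515209 / 0.63606985 = 0.3383.

0.3383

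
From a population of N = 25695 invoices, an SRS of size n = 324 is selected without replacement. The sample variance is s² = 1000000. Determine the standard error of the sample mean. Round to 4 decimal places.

55.2042

Under SRS without replacement, Var(ȳ) = (1 − f)·s²/n with f = n/N = 324/25695 = 0.01260946.
Var(ȳ) = (1 − 0.01260946)·1000000/324 = 0.98739054·3086.4198 = 3047.5017.
SE(ȳ) = √(3047.5017) = 55.2042.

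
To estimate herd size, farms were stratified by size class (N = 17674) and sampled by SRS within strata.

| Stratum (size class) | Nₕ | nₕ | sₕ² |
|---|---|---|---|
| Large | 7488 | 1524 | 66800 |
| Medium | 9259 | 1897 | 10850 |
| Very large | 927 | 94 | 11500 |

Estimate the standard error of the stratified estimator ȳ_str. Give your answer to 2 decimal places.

2.80

Var(ȳ_str) = Σₕ Wₕ²(1 − fₕ)sₕ²/nₕ with Wₕ = Nₕ/N, N = 17674.
Large: Wₕ = 0.42367319; term = 0.42367319²·(1 − 0.20352564)·66800/1524 = 6.2665032.
Medium: Wₕ = 0.52387688; term = 0.52387688²·(1 − 0.20488174)·10850/1897 = 1.2481093.
Very large: Wₕ = 0.05244993; term = 0.05244993²·(1 − 0.10140237)·11500/94 = 0.30243011.
Sum = 7.8170426.
SE = √(7.8170426) = 2.80.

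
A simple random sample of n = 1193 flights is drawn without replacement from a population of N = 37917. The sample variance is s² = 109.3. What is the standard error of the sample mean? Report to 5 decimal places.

Under SRS without replacement, Var(ȳ) = (1 − f)·s²/n with f = n/N = 1193/37917 = 0.03146346.
Var(ȳ) = (1 − 0.03146346)·109.3/1193 = 0.96853654·0.09161777 = 0.088735158.
SE(ȳ) = √(0.088735158) = 0.29788.

0.29788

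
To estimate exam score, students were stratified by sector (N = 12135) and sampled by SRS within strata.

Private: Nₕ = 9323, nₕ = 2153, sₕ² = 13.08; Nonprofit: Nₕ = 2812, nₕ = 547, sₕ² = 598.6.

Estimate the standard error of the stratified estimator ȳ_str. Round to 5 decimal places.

0.22381

Var(ȳ_str) = Σₕ Wₕ²(1 − fₕ)sₕ²/nₕ with Wₕ = Nₕ/N, N = 12135.
Private: Wₕ = 0.76827359; term = 0.76827359²·(1 − 0.23093425)·13.08/2153 = 0.002757776.
Nonprofit: Wₕ = 0.23172641; term = 0.23172641²·(1 − 0.19452347)·598.6/547 = 0.047331836.
Sum = 0.050089612.
SE = √(0.050089612) = 0.22381.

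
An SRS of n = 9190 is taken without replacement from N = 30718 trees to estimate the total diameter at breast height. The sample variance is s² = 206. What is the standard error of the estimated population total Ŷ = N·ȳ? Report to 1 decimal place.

3850.1

Var(Ŷ) = N²·Var(ȳ) = N²·(1 − n/N)·s²/n.
f = 9190/30718 = 0.29917312; Var(ȳ) = 0.70082688·206/9190 = 0.015709503.
Var(Ŷ) = 30718² · 0.015709503 = 1.4823417 × 10^7.
SE(Ŷ) = √(1.4823417 × 10^7) = 3850.1.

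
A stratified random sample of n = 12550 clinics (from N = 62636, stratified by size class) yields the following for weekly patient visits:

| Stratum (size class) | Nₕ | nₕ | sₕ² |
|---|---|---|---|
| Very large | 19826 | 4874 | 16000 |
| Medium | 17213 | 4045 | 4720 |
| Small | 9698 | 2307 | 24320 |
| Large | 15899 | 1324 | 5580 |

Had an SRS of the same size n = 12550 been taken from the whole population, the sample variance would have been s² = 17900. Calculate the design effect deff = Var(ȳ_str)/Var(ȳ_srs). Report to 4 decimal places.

0.6637

Var(ȳ_str) = Σ Wₕ²(1−fₕ)sₕ²/nₕ with Wₕ = Nₕ/62636:
  Very large: (19826/62636)²·(1−4874/19826)·16000/4874 = 0.24803948
  Medium: (17213/62636)²·(1−4045/17213)·4720/4045 = 0.067414269
  Small: (9698/62636)²·(1−2307/9698)·24320/2307 = 0.19259869
  Large: (15899/62636)²·(1−1324/15899)·5580/1324 = 0.24892961
  → Var(ȳ_str) = 0.75698205.
Var(ȳ_srs) = (1 − 12550/62636)·17900/12550 = 1.1405167.
deff = 0.75698205 / 1.1405167 = 0.6637.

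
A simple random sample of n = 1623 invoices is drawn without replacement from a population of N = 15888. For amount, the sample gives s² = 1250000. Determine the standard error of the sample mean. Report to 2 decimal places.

26.30

Under SRS without replacement, Var(ȳ) = (1 − f)·s²/n with f = n/N = 1623/15888 = 0.10215257.
Var(ȳ) = (1 − 0.10215257)·1250000/1623 = 0.89784743·770.17868 = 691.50295.
SE(ȳ) = √(691.50295) = 26.30.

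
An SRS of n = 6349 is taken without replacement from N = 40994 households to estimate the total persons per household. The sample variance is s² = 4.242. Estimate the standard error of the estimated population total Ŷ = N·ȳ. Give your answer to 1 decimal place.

Var(Ŷ) = N²·Var(ȳ) = N²·(1 − n/N)·s²/n.
f = 6349/40994 = 0.15487632; Var(ȳ) = 0.84512368·4.242/6349 = 5.6465816 × 10^-4.
Var(Ŷ) = 40994² · (5.6465816 × 10^-4) = 948912.58.
SE(Ŷ) = √(948912.58) = 974.1.

974.1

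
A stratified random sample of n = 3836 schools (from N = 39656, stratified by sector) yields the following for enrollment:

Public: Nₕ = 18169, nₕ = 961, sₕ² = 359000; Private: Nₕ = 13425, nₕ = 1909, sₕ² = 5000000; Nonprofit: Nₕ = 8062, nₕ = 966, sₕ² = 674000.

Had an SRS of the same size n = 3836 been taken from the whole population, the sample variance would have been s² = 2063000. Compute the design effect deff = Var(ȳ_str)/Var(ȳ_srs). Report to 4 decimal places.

0.7352

Var(ȳ_str) = Σ Wₕ²(1−fₕ)sₕ²/nₕ with Wₕ = Nₕ/39656:
  Public: (18169/39656)²·(1−961/18169)·359000/961 = 74.270213
  Private: (13425/39656)²·(1−1909/13425)·5000000/1909 = 257.4911
  Nonprofit: (8062/39656)²·(1−966/8062)·674000/966 = 25.381738
  → Var(ȳ_str) = 357.14305.
Var(ȳ_srs) = (1 − 3836/39656)·2063000/3836 = 485.7774.
deff = 357.14305 / 485.7774 = 0.7352.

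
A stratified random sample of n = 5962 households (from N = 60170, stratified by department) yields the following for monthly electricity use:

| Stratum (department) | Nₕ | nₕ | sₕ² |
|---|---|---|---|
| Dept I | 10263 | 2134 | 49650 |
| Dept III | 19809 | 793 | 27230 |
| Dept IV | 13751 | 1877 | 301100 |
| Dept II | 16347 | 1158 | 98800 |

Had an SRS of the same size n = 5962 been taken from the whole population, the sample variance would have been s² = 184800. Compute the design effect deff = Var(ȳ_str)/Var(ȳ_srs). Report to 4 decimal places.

0.6158

Var(ȳ_str) = Σ Wₕ²(1−fₕ)sₕ²/nₕ with Wₕ = Nₕ/60170:
  Dept I: (10263/60170)²·(1−2134/10263)·49650/2134 = 0.5361376
  Dept III: (19809/60170)²·(1−793/19809)·27230/793 = 3.5726967
  Dept IV: (13751/60170)²·(1−1877/13751)·301100/1877 = 7.2346543
  Dept II: (16347/60170)²·(1−1158/16347)·98800/1158 = 5.8513437
  → Var(ȳ_str) = 17.194832.
Var(ȳ_srs) = (1 − 5962/60170)·184800/5962 = 27.925012.
deff = 17.194832 / 27.925012 = 0.6158.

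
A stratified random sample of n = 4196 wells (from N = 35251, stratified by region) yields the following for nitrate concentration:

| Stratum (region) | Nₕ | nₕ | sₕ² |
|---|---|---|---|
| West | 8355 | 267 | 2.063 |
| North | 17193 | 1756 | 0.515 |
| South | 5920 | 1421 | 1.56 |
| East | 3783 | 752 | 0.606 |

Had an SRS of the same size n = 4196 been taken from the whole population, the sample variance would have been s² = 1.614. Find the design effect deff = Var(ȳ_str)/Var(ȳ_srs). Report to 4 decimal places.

Var(ȳ_str) = Σ Wₕ²(1−fₕ)sₕ²/nₕ with Wₕ = Nₕ/35251:
  West: (8355/35251)²·(1−267/8355)·2.063/267 = 4.2017739 × 10^-4
  North: (17193/35251)²·(1−1756/17193)·0.515/1756 = 6.2640383 × 10^-5
  South: (5920/35251)²·(1−1421/5920)·1.56/1421 = 2.3530185 × 10^-5
  East: (3783/35251)²·(1−752/3783)·0.606/752 = 7.4359109 × 10^-6
  → Var(ȳ_str) = 5.1378387 × 10^-4.
Var(ȳ_srs) = (1 − 4196/35251)·1.614/4196 = 3.3886611 × 10^-4.
deff = (5.1378387 × 10^-4) / (3.3886611 × 10^-4) = 1.5162.

1.5162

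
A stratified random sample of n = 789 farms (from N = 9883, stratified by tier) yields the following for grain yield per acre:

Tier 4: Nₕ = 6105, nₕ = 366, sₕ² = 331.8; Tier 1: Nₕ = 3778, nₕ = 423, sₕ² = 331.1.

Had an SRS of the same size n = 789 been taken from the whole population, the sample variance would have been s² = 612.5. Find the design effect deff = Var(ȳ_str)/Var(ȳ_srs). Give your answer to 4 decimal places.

Var(ȳ_str) = Σ Wₕ²(1−fₕ)sₕ²/nₕ with Wₕ = Nₕ/9883:
  Tier 4: (6105/9883)²·(1−366/6105)·331.8/366 = 0.32519181
  Tier 1: (3778/9883)²·(1−423/3778)·331.1/423 = 0.10157707
  → Var(ȳ_str) = 0.42676888.
Var(ȳ_srs) = (1 − 789/9883)·612.5/789 = 0.714324.
deff = 0.42676888 / 0.714324 = 0.5974.

0.5974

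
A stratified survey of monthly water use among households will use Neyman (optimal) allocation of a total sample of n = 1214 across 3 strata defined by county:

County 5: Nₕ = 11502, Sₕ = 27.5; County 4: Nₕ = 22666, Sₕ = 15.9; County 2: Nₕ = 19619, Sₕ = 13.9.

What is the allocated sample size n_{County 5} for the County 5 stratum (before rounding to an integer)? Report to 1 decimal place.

404.5

Neyman allocation: nₕ = n·NₕSₕ / Σⱼ NⱼSⱼ.
Σ NⱼSⱼ = 11502·27.5 + 22666·15.9 + 19619·13.9 = 949398.5.
n_{County 5} = 1214·11502·27.5 / 949398.5 = 404.5.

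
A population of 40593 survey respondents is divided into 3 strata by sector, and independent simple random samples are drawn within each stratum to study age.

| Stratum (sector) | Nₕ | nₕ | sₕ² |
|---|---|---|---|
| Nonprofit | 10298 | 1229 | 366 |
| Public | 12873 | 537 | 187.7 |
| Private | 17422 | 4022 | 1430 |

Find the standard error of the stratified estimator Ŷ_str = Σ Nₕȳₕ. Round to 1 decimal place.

12896.6

Var(Ŷ_str) = Σₕ Nₕ²(1 − fₕ)sₕ²/nₕ.
Nonprofit: 10298²·(1 − 1229/10298)·366/1229 = 2.7812594 × 10^7.
Public: 12873²·(1 − 537/12873)·187.7/537 = 5.5506535 × 10^7.
Private: 17422²·(1 − 4022/17422)·1430/4022 = 8.3003571 × 10^7.
Sum = 1.663227 × 10^8.
SE = √(1.663227 × 10^8) = 12896.6.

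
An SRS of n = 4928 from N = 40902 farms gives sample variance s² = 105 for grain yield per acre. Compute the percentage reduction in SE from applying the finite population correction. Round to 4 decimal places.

6.2174

f = n/N = 4928/40902 = 0.12048311.
SE_no-fpc = √(s²/n) = 0.14596855; SE_fpc = √((1−f)s²/n) = 0.13689305.
Ratio = √(1−f) = 0.93782562. Reduction = 100·(1 − 0.93782562) = 6.2174%.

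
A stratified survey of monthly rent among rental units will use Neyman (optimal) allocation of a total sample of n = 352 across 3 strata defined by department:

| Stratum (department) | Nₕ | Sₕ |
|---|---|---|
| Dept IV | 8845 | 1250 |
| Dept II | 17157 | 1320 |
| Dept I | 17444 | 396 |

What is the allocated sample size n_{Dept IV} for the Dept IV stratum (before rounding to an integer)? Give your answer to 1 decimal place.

Neyman allocation: nₕ = n·NₕSₕ / Σⱼ NⱼSⱼ.
Σ NⱼSⱼ = 8845·1250 + 17157·1320 + 17444·396 = 4.0611314 × 10^7.
n_{Dept IV} = 352·8845·1250 / (4.0611314 × 10^7) = 95.8.

95.8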